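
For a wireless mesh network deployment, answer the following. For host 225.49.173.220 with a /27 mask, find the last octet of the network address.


Given: IP = 225.49.173.220, prefix = /27
Subnet mask = 255.255.255.224
Last octet of IP: 220
Last octet of mask: 224
Network last octet = 220 AND 224 = 192

192


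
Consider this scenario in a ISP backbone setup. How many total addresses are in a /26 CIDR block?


Given: CIDR prefix /26
Host bits = 32 - 26 = 6
Total addresses = 2^6 = 64

64


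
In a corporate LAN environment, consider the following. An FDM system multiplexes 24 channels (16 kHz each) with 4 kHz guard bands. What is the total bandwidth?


Given: 24 channels, 16 kHz each, guard = 4 kHz
Channel bandwidth = 24 * 16 = 384 kHz
Guard bands = 23 gaps * 4 kHz = 92 kHz
Total = 384 + 92 = 476 kHz

476


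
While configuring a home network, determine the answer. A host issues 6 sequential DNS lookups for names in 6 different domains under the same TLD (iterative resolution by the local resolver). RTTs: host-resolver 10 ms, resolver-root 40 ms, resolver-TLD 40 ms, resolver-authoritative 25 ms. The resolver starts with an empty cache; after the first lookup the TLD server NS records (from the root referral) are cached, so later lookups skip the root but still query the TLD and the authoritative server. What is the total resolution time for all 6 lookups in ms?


Lookup 1 (cold cache): local + root + TLD + auth = 10 + 40 + 40 + 25 = 115 ms
Lookups 2..6 (TLD NS cached -> skip root; new domain -> still ask TLD and auth): local + TLD + auth = 10 + 40 + 25 = 75 ms each
Remaining 5 lookups: 5 * 75 = 375 ms
Total = 115 + 375 = 490 ms

490


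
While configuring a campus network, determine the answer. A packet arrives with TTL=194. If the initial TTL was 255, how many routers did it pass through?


Given: initial TTL = 255, received TTL = 194
Hops = initial TTL - received TTL
Hops = 255 - 194 = 61

61


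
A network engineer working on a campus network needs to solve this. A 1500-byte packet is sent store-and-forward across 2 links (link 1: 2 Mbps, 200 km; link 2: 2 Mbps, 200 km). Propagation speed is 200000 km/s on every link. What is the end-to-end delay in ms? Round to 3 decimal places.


Packet = 1500 bytes = 12000 bits. Store-and-forward: sum (t_trans + t_prop) per link.
Link 1: t_trans = 12000/(2*10^6) s = 6.0000 ms; t_prop = 200/200000 s = 1.0000 ms; subtotal = 7.0000 ms
Link 2: t_trans = 12000/(2*10^6) s = 6.0000 ms; t_prop = 200/200000 s = 1.0000 ms; subtotal = 7.0000 ms
End-to-end = 7.0000 + 7.0000 = 14.0000 ms -> 14.000 ms (3 dp)

14.000


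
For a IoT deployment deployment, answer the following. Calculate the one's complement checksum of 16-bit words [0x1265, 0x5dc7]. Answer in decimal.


Given words: [0x1265, 0x5dc7]
Step 1: Sum all words
Raw sum = 4709 + 24007 = 28716
One's complement = ~28716 & 0xFFFF = 36819

36819


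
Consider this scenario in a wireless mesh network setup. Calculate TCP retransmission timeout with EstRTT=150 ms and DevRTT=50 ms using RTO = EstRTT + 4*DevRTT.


Given: EstRTT = 150 ms, DevRTT = 50 ms
Timeout = EstRTT + 4 * DevRTT
4 * DevRTT = 4 * 50 = 200
Timeout = 150 + 200 = 350 ms

350


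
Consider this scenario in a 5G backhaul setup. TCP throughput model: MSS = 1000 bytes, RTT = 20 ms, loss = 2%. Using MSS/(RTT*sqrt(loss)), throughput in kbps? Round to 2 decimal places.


Given: MSS = 1000 bytes, RTT = 20 ms, loss = 2%
RTT in seconds = 20 / 1000 = 0.02
Loss rate = 2% = 0.02
sqrt(loss) = sqrt(0.02) = 0.141421356237
Throughput (bytes/s) = 1000 / (0.02 * 0.141421356237) = 353553.3906
Throughput (kbps) = 353553.3906 * 8 / 1000 = 2828.427125 -> 2828.43 kbps (2 dp)

2828.43


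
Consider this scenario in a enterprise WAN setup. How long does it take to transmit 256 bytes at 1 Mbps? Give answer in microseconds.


Given: packet = 256 bytes, bandwidth = 1 Mbps
Packet in bits = 256 * 8 = 2048 bits
Bandwidth = 1 * 10^6 = 1000000 bps
Time = 2048 / 1000000 seconds
Time in us = 2048 * 10^6 / 1000000 = 2048

2048


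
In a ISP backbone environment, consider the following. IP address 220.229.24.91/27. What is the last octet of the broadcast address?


Given: IP = 220.229.24.91, prefix = /27
Host bits = 32 - 27 = 5
Network last octet = 91 AND mask = 64
Host part size = 2^5 - 1 = 31
Broadcast last octet = 64 OR 31 = 95

95


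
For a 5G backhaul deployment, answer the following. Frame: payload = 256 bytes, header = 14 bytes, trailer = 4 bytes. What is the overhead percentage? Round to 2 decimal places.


Given: payload = 256 B, header = 14 B, trailer = 4 B
Overhead bytes = header + trailer = 14 + 4 = 18
Total frame = payload + overhead = 256 + 18 = 274
Overhead % = 18 / 274 * 100 = 6.5693% -> 6.57% (2 dp)

6.57


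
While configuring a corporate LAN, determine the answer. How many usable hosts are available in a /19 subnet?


Given: subnet mask /19
Host bits = 32 - 19 = 13
Total addresses = 2^13 = 8192
Usable hosts = 8192 - 2 (network + broadcast) = 8190

8190


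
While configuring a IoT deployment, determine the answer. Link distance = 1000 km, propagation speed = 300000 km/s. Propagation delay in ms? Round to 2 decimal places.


Given: distance = 1000 km, speed = 300000 km/s
Delay = distance / speed = 1000 / 300000 seconds
Delay in ms = 1000 * 1000 / 300000
Delay = 3.3333 ms
Rounded to 2 dp = 3.33 ms

3.33


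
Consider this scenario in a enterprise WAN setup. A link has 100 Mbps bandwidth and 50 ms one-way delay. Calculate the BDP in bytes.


Given: bandwidth = 100 Mbps, delay = 50 ms
BDP in bits = 100 * 10^6 * 50 / 1000
BDP in bits = 5000000
BDP in bytes = 5000000 / 8 = 625000

625000


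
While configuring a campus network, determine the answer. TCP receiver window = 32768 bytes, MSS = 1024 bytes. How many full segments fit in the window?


Given: RWND = 32768 bytes, MSS = 1024 bytes
Full segments = floor(RWND / MSS)
Full segments = floor(32768 / 1024)
Full segments = floor(32.0) = 32

32


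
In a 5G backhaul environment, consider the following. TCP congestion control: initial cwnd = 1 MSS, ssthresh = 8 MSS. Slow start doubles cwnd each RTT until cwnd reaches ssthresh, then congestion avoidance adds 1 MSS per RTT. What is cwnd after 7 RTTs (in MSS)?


RTT 0: cwnd = 1 MSS (initial)
RTT 1: cwnd = 2 MSS (slow start, doubled)
RTT 2: cwnd = 4 MSS (slow start, doubled)
RTT 3: cwnd = 8 MSS (slow start, doubled)
RTT 4: cwnd = 9 MSS (congestion avoidance, +1)
RTT 5: cwnd = 10 MSS (congestion avoidance, +1)
RTT 6: cwnd = 11 MSS (congestion avoidance, +1)
RTT 7: cwnd = 12 MSS (congestion avoidance, +1)

12


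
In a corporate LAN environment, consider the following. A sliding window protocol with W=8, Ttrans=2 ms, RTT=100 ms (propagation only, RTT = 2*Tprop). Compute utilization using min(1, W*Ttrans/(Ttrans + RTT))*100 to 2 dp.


Given: W = 8, Ttrans = 2 ms, RTT = 100 ms (= 2 * Tprop, Tprop = 50 ms)
Cycle time = Ttrans + RTT = 2 + 100 = 102 ms (first packet sent until its ACK returns)
W * Ttrans = 8 * 2 = 16 ms of sending per cycle
W * Ttrans / (Ttrans + RTT) = 16 / 102 = 0.156863
U = min(1, 0.156863) = 0.156863
U% = 15.69%

15.69


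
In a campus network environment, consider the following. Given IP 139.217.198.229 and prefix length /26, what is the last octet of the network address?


Given: IP = 139.217.198.229, prefix = /26
Subnet mask = 255.255.255.192
Last octet of IP: 229
Last octet of mask: 192
Network last octet = 229 AND 192 = 192

192


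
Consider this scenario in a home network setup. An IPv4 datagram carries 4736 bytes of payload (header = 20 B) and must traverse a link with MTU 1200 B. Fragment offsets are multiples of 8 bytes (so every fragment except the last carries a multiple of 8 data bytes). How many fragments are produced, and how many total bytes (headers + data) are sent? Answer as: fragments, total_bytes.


Max data per non-final fragment = floor((MTU - header)/8)*8 = floor((1200 - 20)/8)*8 = floor(1180/8)*8 = 1176 B
Final fragment needs no 8-byte alignment: it can carry up to MTU - header = 1180 B
Non-final fragments needed = ceil((payload - 1180) / 1176) = ceil(3556/1176) = ceil(3.0238) = 4
Number of fragments = 4 + 1 = 5
Fragment sizes (data): 4 * 1176 B + 32 B (last, 32 <= 1180 OK)
Total bytes sent = payload + n_frags * header = 4736 + 5*20 = 4736 + 100 = 4836 B

5, 4836


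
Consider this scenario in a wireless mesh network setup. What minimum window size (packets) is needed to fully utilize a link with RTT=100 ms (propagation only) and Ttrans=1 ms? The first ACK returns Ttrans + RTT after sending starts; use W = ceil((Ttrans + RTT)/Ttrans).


Given: Ttrans = 1 ms, RTT = 100 ms (= 2 * Tprop, Tprop = 50 ms)
Time until first ACK returns = Ttrans + RTT = 1 + 100 = 101 ms
Need W * Ttrans >= Ttrans + RTT  ->  W >= (Ttrans + RTT) / Ttrans
(Ttrans + RTT) / Ttrans = 101 / 1 = 101
W_min = ceil(101) = 101

101


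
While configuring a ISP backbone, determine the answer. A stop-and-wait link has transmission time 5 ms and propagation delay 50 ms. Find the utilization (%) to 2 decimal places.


Given: Ttrans = 5 ms, Tprop = 50 ms
RTT = 2 * Tprop = 2 * 50 = 100 ms
U = Ttrans / (Ttrans + RTT)
U = 5 / (5 + 100)
U = 5 / 105 = 0.047619
U% = 4.76%

4.76


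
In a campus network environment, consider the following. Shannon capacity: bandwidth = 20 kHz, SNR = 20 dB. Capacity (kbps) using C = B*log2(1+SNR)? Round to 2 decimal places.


Given: B = 20 kHz, SNR = 20 dB
SNR linear = 10^(20/10) = 100
1 + SNR = 101
log2(101) = 6.6582114828
C = 20 * 1000 * 6.6582114828 = 133164.2297 bps
C = 133.164230 kbps -> 133.16 kbps (2 dp)

133.16


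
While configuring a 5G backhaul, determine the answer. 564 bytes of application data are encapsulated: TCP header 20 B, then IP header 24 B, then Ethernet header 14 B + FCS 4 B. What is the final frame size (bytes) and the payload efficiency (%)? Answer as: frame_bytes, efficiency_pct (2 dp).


TCP segment = 564 + 20 = 584 B
IP packet = 584 + 24 = 608 B
Ethernet frame = 608 + 14 + 4 = 626 B
Efficiency = app / frame = 564 / 626 = 0.900958 = 90.0958% -> 90.10% (2 dp)

626, 90.10


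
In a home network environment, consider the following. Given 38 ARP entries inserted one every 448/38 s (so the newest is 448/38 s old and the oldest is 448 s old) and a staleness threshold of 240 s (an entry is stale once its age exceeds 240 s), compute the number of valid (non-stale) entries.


Ages are k * 448/38 s for k = 1..38 (spacing = 11.7895 s).
Entry k is valid iff k * 448/38 <= 240 iff k <= 38 * 240 / 448 = 20.3571
n_valid = floor(20.3571) = 20
(n_stale = 38 - 20 = 18)

20


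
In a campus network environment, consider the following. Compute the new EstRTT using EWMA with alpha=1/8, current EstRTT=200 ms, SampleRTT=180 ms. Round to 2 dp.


Given: EstRTT = 200 ms, SampleRTT = 180 ms, alpha = 1/8
New EstRTT = (1 - alpha) * EstRTT + alpha * SampleRTT
(7/8) * 200 = 175
(1/8) * 180 = 22.5
New EstRTT = 175 + 22.5 = 197.5 ms -> 197.50 ms (2 dp)

197.50


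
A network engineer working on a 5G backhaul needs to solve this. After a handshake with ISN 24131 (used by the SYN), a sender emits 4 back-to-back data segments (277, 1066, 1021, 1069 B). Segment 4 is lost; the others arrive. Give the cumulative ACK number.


SYN uses sequence number 24131; first data byte = ISN + 1 = 24132.
Segment 1: SEQ = 24132, len = 277 B, covers [24132, 24408]
Segment 2: SEQ = 24409, len = 1066 B, covers [24409, 25474]
Segment 3: SEQ = 25475, len = 1021 B, covers [25475, 26495]
Segment 4: SEQ = 26496, len = 1069 B, covers [26496, 27564] [LOST]
In-order data received: bytes [24132, 26495] (segments 1..3).
Segment 4 missing -> gap begins at byte 26496.
Cumulative ACK = next expected in-order byte = 24132 + 277 + 1066 + 1021 = 26496

26496


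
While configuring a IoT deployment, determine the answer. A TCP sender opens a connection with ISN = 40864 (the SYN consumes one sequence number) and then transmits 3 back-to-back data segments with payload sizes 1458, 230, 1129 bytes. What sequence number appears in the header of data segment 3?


The SYN occupies sequence number ISN = 40864, so the first data byte is ISN + 1 = 40865.
SEQ of data segment i = (ISN + 1) + sum of payload sizes of segments 1..i-1.
Segment 1: SEQ = 40865, payload = 1458 bytes
Segment 2: SEQ = 42323, payload = 230 bytes
Segment 3: SEQ = 42553, payload = 1129 bytes
SEQ of segment 3 = 40865 + 1458 + 230 = 42553

42553


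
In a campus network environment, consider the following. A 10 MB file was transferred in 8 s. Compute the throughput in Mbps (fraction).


Given: file = 10 MB, time = 8 s
File in Mb = 10 * 8 = 80 Mb
Throughput = 80 / 8 Mbps
Throughput = 10 Mbps

10


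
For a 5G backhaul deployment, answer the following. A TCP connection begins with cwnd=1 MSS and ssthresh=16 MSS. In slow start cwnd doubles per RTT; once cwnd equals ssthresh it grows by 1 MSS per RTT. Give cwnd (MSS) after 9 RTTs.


RTT 0: cwnd = 1 MSS (initial)
RTT 1: cwnd = 2 MSS (slow start, doubled)
RTT 2: cwnd = 4 MSS (slow start, doubled)
RTT 3: cwnd = 8 MSS (slow start, doubled)
RTT 4: cwnd = 16 MSS (slow start, doubled)
RTT 5: cwnd = 17 MSS (congestion avoidance, +1)
RTT 6: cwnd = 18 MSS (congestion avoidance, +1)
RTT 7: cwnd = 19 MSS (congestion avoidance, +1)
RTT 8: cwnd = 20 MSS (congestion avoidance, +1)
RTT 9: cwnd = 21 MSS (congestion avoidance, +1)

21


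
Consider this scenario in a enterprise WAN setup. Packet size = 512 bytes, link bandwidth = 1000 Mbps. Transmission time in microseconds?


Given: packet = 512 bytes, bandwidth = 1000 Mbps
Packet in bits = 512 * 8 = 4096 bits
Bandwidth = 1000 * 10^6 = 1000000000 bps
Time = 4096 / 1000000000 seconds
Time in us = 4096 * 10^6 / 1000000000 = 4.096

4.096


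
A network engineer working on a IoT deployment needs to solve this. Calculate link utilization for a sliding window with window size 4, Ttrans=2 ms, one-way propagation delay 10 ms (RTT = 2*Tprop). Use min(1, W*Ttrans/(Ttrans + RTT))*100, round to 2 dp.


Given: W = 4, Ttrans = 2 ms, RTT = 20 ms (= 2 * Tprop, Tprop = 10 ms)
Cycle time = Ttrans + RTT = 2 + 20 = 22 ms (first packet sent until its ACK returns)
W * Ttrans = 4 * 2 = 8 ms of sending per cycle
W * Ttrans / (Ttrans + RTT) = 8 / 22 = 0.363636
U = min(1, 0.363636) = 0.363636
U% = 36.36%

36.36


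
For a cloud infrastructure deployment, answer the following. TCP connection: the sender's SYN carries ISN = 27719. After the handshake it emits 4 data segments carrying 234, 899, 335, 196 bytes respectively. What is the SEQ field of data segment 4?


The SYN occupies sequence number ISN = 27719, so the first data byte is ISN + 1 = 27720.
SEQ of data segment i = (ISN + 1) + sum of payload sizes of segments 1..i-1.
Segment 1: SEQ = 27720, payload = 234 bytes
Segment 2: SEQ = 27954, payload = 899 bytes
Segment 3: SEQ = 28853, payload = 335 bytes
Segment 4: SEQ = 29188, payload = 196 bytes
SEQ of segment 4 = 27720 + 234 + 899 + 335 = 29188

29188


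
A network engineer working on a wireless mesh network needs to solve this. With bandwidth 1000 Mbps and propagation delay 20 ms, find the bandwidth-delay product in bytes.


Given: bandwidth = 1000 Mbps, delay = 20 ms
BDP in bits = 1000 * 10^6 * 20 / 1000
BDP in bits = 20000000
BDP in bytes = 20000000 / 8 = 2500000

2500000


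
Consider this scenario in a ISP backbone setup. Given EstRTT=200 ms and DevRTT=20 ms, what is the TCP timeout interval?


Given: EstRTT = 200 ms, DevRTT = 20 ms
Timeout = EstRTT + 4 * DevRTT
4 * DevRTT = 4 * 20 = 80
Timeout = 200 + 80 = 280 ms

280


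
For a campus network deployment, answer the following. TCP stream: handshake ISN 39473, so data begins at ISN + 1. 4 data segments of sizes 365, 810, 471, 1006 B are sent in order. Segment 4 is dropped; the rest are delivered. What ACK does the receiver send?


SYN uses sequence number 39473; first data byte = ISN + 1 = 39474.
Segment 1: SEQ = 39474, len = 365 B, covers [39474, 39838]
Segment 2: SEQ = 39839, len = 810 B, covers [39839, 40648]
Segment 3: SEQ = 40649, len = 471 B, covers [40649, 41119]
Segment 4: SEQ = 41120, len = 1006 B, covers [41120, 42125] [LOST]
In-order data received: bytes [39474, 41119] (segments 1..3).
Segment 4 missing -> gap begins at byte 41120.
Cumulative ACK = next expected in-order byte = 39474 + 365 + 810 + 471 = 41120

41120


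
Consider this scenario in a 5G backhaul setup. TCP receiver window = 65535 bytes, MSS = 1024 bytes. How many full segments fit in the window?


Given: RWND = 65535 bytes, MSS = 1024 bytes
Full segments = floor(RWND / MSS)
Full segments = floor(65535 / 1024)
Full segments = floor(63.999) = 63

63


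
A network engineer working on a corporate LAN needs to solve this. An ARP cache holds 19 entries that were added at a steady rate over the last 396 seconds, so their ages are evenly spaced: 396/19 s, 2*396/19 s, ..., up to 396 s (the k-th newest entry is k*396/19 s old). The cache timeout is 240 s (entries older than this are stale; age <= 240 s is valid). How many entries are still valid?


Ages are k * 396/19 s for k = 1..19 (spacing = 20.8421 s).
Entry k is valid iff k * 396/19 <= 240 iff k <= 19 * 240 / 396 = 11.5152
n_valid = floor(11.5152) = 11
(n_stale = 19 - 11 = 8)

11


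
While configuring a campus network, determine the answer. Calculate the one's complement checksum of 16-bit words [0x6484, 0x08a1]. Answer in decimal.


Given words: [0x6484, 0x08a1]
Step 1: Sum all words
Raw sum = 25732 + 2209 = 27941
One's complement = ~27941 & 0xFFFF = 37594

37594


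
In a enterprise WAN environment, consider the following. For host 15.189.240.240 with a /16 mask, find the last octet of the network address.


Given: IP = 15.189.240.240, prefix = /16
Subnet mask = 255.255.0.0
Last octet of IP: 240
Last octet of mask: 0
Network last octet = 240 AND 0 = 0

0


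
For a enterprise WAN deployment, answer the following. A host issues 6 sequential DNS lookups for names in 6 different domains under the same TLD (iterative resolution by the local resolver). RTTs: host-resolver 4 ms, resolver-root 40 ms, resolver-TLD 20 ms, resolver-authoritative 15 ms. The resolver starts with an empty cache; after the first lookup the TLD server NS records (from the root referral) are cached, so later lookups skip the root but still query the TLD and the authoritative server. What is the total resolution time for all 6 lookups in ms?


Lookup 1 (cold cache): local + root + TLD + auth = 4 + 40 + 20 + 15 = 79 ms
Lookups 2..6 (TLD NS cached -> skip root; new domain -> still ask TLD and auth): local + TLD + auth = 4 + 20 + 15 = 39 ms each
Remaining 5 lookups: 5 * 39 = 195 ms
Total = 79 + 195 = 274 ms

274


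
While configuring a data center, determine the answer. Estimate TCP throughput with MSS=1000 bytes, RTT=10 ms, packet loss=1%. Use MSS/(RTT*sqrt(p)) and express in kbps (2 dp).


Given: MSS = 1000 bytes, RTT = 10 ms, loss = 1%
RTT in seconds = 10 / 1000 = 0.01
Loss rate = 1% = 0.01
sqrt(loss) = sqrt(0.01) = 0.1
Throughput (bytes/s) = 1000 / (0.01 * 0.1) = 1000000.0000
Throughput (kbps) = 1000000.0000 * 8 / 1000 = 8000.000000 -> 8000.00 kbps (2 dp)

8000.00


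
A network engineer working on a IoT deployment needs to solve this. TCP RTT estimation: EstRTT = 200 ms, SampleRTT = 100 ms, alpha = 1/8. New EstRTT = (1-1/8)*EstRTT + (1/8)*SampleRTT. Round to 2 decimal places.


Given: EstRTT = 200 ms, SampleRTT = 100 ms, alpha = 1/8
New EstRTT = (1 - alpha) * EstRTT + alpha * SampleRTT
(7/8) * 200 = 175
(1/8) * 100 = 12.5
New EstRTT = 175 + 12.5 = 187.5 ms -> 187.50 ms (2 dp)

187.50


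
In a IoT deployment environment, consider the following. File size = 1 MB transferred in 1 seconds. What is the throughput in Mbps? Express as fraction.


Given: file = 1 MB, time = 1 s
File in Mb = 1 * 8 = 8 Mb
Throughput = 8 / 1 Mbps
Throughput = 8 Mbps

8


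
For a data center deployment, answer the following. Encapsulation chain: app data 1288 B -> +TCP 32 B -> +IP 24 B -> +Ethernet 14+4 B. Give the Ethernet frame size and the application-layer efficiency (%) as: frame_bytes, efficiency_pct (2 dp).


TCP segment = 1288 + 32 = 1320 B
IP packet = 1320 + 24 = 1344 B
Ethernet frame = 1344 + 14 + 4 = 1362 B
Efficiency = app / frame = 1288 / 1362 = 0.945668 = 94.5668% -> 94.57% (2 dp)

1362, 94.57


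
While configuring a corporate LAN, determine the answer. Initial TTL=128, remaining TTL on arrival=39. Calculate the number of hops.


Given: initial TTL = 128, received TTL = 39
Hops = initial TTL - received TTL
Hops = 128 - 39 = 89

89


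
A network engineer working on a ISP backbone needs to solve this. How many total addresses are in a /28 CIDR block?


Given: CIDR prefix /28
Host bits = 32 - 28 = 4
Total addresses = 2^4 = 16

16


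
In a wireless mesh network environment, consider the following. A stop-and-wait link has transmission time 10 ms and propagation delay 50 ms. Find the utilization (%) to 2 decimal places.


Given: Ttrans = 10 ms, Tprop = 50 ms
RTT = 2 * Tprop = 2 * 50 = 100 ms
U = Ttrans / (Ttrans + RTT)
U = 10 / (10 + 100)
U = 10 / 110 = 0.090909
U% = 9.09%

9.09


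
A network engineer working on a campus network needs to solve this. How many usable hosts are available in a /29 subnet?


Given: subnet mask /29
Host bits = 32 - 29 = 3
Total addresses = 2^3 = 8
Usable hosts = 8 - 2 (network + broadcast) = 6

6


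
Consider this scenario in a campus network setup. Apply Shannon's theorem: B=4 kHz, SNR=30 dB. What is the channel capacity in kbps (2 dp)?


Given: B = 4 kHz, SNR = 30 dB
SNR linear = 10^(30/10) = 1000
1 + SNR = 1001
log2(1001) = 9.9672262588
C = 4 * 1000 * 9.9672262588 = 39868.9050 bps
C = 39.868905 kbps -> 39.87 kbps (2 dp)

39.87


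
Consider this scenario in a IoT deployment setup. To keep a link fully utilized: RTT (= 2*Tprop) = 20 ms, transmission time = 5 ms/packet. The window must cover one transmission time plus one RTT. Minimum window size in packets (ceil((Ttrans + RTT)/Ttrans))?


Given: Ttrans = 5 ms, RTT = 20 ms (= 2 * Tprop, Tprop = 10 ms)
Time until first ACK returns = Ttrans + RTT = 5 + 20 = 25 ms
Need W * Ttrans >= Ttrans + RTT  ->  W >= (Ttrans + RTT) / Ttrans
(Ttrans + RTT) / Ttrans = 25 / 5 = 5
W_min = ceil(5) = 5

5


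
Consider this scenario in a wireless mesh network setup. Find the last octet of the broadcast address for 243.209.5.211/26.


Given: IP = 243.209.5.211, prefix = /26
Host bits = 32 - 26 = 6
Network last octet = 211 AND mask = 192
Host part size = 2^6 - 1 = 63
Broadcast last octet = 192 OR 63 = 255

255


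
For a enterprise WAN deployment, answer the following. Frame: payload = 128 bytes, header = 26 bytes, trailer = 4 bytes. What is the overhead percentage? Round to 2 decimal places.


Given: payload = 128 B, header = 26 B, trailer = 4 B
Overhead bytes = header + trailer = 26 + 4 = 30
Total frame = payload + overhead = 128 + 30 = 158
Overhead % = 30 / 158 * 100 = 18.9873% -> 18.99% (2 dp)

18.99


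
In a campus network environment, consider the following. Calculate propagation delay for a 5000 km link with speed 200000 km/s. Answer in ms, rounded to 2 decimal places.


Given: distance = 5000 km, speed = 200000 km/s
Delay = distance / speed = 5000 / 200000 seconds
Delay in ms = 5000 * 1000 / 200000
Delay = 25.0000 ms
Rounded to 2 dp = 25.00 ms

25.00


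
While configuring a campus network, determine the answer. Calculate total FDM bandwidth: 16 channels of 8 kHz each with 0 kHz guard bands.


Given: 16 channels, 8 kHz each, guard = 0 kHz
Channel bandwidth = 16 * 8 = 128 kHz
Guard bands = 15 gaps * 0 kHz = 0 kHz
Total = 128 + 0 = 128 kHz

128


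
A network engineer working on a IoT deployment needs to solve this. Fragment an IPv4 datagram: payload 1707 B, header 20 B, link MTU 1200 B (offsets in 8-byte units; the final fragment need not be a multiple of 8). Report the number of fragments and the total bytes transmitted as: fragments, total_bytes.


Max data per non-final fragment = floor((MTU - header)/8)*8 = floor((1200 - 20)/8)*8 = floor(1180/8)*8 = 1176 B
Final fragment needs no 8-byte alignment: it can carry up to MTU - header = 1180 B
Non-final fragments needed = ceil((payload - 1180) / 1176) = ceil(527/1176) = ceil(0.4481) = 1
Number of fragments = 1 + 1 = 2
Fragment sizes (data): 1 * 1176 B + 531 B (last, 531 <= 1180 OK)
Total bytes sent = payload + n_frags * header = 1707 + 2*20 = 1707 + 40 = 1747 B

2, 1747


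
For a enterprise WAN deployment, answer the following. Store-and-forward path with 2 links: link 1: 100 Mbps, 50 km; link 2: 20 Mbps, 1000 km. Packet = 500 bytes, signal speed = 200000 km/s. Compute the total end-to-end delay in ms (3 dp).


Packet = 500 bytes = 4000 bits. Store-and-forward: sum (t_trans + t_prop) per link.
Link 1: t_trans = 4000/(100*10^6) s = 0.0400 ms; t_prop = 50/200000 s = 0.2500 ms; subtotal = 0.2900 ms
Link 2: t_trans = 4000/(20*10^6) s = 0.2000 ms; t_prop = 1000/200000 s = 5.0000 ms; subtotal = 5.2000 ms
End-to-end = 0.2900 + 5.2000 = 5.4900 ms -> 5.490 ms (3 dp)

5.490


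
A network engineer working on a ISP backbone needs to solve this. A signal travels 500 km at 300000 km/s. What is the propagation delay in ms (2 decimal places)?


Given: distance = 500 km, speed = 300000 km/s
Delay = distance / speed = 500 / 300000 seconds
Delay in ms = 500 * 1000 / 300000
Delay = 1.6667 ms
Rounded to 2 dp = 1.67 ms

1.67


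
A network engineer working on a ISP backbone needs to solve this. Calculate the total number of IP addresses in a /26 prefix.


Given: CIDR prefix /26
Host bits = 32 - 26 = 6
Total addresses = 2^6 = 64

64


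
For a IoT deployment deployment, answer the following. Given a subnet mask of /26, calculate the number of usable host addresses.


Given: subnet mask /26
Host bits = 32 - 26 = 6
Total addresses = 2^6 = 64
Usable hosts = 64 - 2 (network + broadcast) = 62

62


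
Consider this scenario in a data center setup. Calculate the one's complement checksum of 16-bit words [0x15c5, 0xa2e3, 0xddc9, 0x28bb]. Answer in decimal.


Given words: [0x15c5, 0xa2e3, 0xddc9, 0x28bb]
Step 1: Sum all words
Raw sum = 5573 + 41699 + 56777 + 10427 = 114476
Step 2: Fold carry: (48940 + 1) = 48941
One's complement = ~48941 & 0xFFFF = 16594

16594


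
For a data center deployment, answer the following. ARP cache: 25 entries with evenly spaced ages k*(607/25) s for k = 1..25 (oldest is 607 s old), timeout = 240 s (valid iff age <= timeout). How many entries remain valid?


Ages are k * 607/25 s for k = 1..25 (spacing = 24.2800 s).
Entry k is valid iff k * 607/25 <= 240 iff k <= 25 * 240 / 607 = 9.8847
n_valid = floor(9.8847) = 9
(n_stale = 25 - 9 = 16)

9


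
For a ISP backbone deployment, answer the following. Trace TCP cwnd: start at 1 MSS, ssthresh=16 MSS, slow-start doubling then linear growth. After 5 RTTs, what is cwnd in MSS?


RTT 0: cwnd = 1 MSS (initial)
RTT 1: cwnd = 2 MSS (slow start, doubled)
RTT 2: cwnd = 4 MSS (slow start, doubled)
RTT 3: cwnd = 8 MSS (slow start, doubled)
RTT 4: cwnd = 16 MSS (slow start, doubled)
RTT 5: cwnd = 17 MSS (congestion avoidance, +1)

17


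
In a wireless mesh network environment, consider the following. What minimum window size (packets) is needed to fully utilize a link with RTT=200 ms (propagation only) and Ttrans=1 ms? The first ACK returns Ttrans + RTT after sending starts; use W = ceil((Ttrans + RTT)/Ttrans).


Given: Ttrans = 1 ms, RTT = 200 ms (= 2 * Tprop, Tprop = 100 ms)
Time until first ACK returns = Ttrans + RTT = 1 + 200 = 201 ms
Need W * Ttrans >= Ttrans + RTT  ->  W >= (Ttrans + RTT) / Ttrans
(Ttrans + RTT) / Ttrans = 201 / 1 = 201
W_min = ceil(201) = 201

201


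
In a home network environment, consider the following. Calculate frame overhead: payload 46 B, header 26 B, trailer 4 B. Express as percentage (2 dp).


Given: payload = 46 B, header = 26 B, trailer = 4 B
Overhead bytes = header + trailer = 26 + 4 = 30
Total frame = payload + overhead = 46 + 30 = 76
Overhead % = 30 / 76 * 100 = 39.4737% -> 39.47% (2 dp)

39.47


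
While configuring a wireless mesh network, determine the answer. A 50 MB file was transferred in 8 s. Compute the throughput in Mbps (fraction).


Given: file = 50 MB, time = 8 s
File in Mb = 50 * 8 = 400 Mb
Throughput = 400 / 8 Mbps
Throughput = 50 Mbps

50


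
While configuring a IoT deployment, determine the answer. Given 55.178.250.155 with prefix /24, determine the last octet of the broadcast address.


Given: IP = 55.178.250.155, prefix = /24
Host bits = 32 - 24 = 8
Network last octet = 155 AND mask = 0
Host part size = 2^8 - 1 = 255
Broadcast last octet = 0 OR 255 = 255

255


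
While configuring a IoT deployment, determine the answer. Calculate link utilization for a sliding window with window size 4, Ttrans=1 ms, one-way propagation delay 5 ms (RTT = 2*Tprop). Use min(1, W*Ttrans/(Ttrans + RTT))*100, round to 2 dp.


Given: W = 4, Ttrans = 1 ms, RTT = 10 ms (= 2 * Tprop, Tprop = 5 ms)
Cycle time = Ttrans + RTT = 1 + 10 = 11 ms (first packet sent until its ACK returns)
W * Ttrans = 4 * 1 = 4 ms of sending per cycle
W * Ttrans / (Ttrans + RTT) = 4 / 11 = 0.363636
U = min(1, 0.363636) = 0.363636
U% = 36.36%

36.36


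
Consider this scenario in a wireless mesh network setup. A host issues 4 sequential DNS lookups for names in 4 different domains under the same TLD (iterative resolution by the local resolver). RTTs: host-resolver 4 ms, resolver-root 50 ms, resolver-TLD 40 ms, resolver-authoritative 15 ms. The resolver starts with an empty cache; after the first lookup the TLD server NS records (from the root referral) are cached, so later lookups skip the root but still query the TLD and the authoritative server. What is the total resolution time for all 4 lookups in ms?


Lookup 1 (cold cache): local + root + TLD + auth = 4 + 50 + 40 + 15 = 109 ms
Lookups 2..4 (TLD NS cached -> skip root; new domain -> still ask TLD and auth): local + TLD + auth = 4 + 40 + 15 = 59 ms each
Remaining 3 lookups: 3 * 59 = 177 ms
Total = 109 + 177 = 286 ms

286


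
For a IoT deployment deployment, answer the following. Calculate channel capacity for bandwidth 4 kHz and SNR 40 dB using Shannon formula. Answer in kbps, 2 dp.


Given: B = 4 kHz, SNR = 40 dB
SNR linear = 10^(40/10) = 10000
1 + SNR = 10001
log2(10001) = 13.2878566418
C = 4 * 1000 * 13.2878566418 = 53151.4266 bps
C = 53.151427 kbps -> 53.15 kbps (2 dp)

53.15


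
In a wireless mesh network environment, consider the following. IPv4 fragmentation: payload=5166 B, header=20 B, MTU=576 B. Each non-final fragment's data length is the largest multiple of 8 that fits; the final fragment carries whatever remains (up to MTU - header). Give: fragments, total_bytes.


Max data per non-final fragment = floor((MTU - header)/8)*8 = floor((576 - 20)/8)*8 = floor(556/8)*8 = 552 B
Final fragment needs no 8-byte alignment: it can carry up to MTU - header = 556 B
Non-final fragments needed = ceil((payload - 556) / 552) = ceil(4610/552) = ceil(8.3514) = 9
Number of fragments = 9 + 1 = 10
Fragment sizes (data): 9 * 552 B + 198 B (last, 198 <= 556 OK)
Total bytes sent = payload + n_frags * header = 5166 + 10*20 = 5166 + 200 = 5366 B

10, 5366


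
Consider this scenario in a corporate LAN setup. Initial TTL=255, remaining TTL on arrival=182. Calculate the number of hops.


Given: initial TTL = 255, received TTL = 182
Hops = initial TTL - received TTL
Hops = 255 - 182 = 73

73


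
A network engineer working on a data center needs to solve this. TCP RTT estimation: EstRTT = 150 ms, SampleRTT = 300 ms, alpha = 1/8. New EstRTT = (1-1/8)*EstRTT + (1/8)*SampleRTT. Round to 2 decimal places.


Given: EstRTT = 150 ms, SampleRTT = 300 ms, alpha = 1/8
New EstRTT = (1 - alpha) * EstRTT + alpha * SampleRTT
(7/8) * 150 = 131.25
(1/8) * 300 = 37.5
New EstRTT = 131.25 + 37.5 = 168.75 ms -> 168.75 ms (2 dp)

168.75


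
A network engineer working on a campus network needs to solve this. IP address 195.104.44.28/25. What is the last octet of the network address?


Given: IP = 195.104.44.28, prefix = /25
Subnet mask = 255.255.255.128
Last octet of IP: 28
Last octet of mask: 128
Network last octet = 28 AND 128 = 0

0


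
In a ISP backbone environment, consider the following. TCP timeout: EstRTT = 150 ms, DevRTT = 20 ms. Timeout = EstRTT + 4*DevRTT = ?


Given: EstRTT = 150 ms, DevRTT = 20 ms
Timeout = EstRTT + 4 * DevRTT
4 * DevRTT = 4 * 20 = 80
Timeout = 150 + 80 = 230 ms

230


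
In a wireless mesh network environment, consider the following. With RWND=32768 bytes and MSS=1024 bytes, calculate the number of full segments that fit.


Given: RWND = 32768 bytes, MSS = 1024 bytes
Full segments = floor(RWND / MSS)
Full segments = floor(32768 / 1024)
Full segments = floor(32.0) = 32

32


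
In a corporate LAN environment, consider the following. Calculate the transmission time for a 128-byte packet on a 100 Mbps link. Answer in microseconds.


Given: packet = 128 bytes, bandwidth = 100 Mbps
Packet in bits = 128 * 8 = 1024 bits
Bandwidth = 100 * 10^6 = 100000000 bps
Time = 1024 / 100000000 seconds
Time in us = 1024 * 10^6 / 100000000 = 10.24

10.24


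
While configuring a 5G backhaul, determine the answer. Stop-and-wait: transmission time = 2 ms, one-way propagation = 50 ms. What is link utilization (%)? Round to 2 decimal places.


Given: Ttrans = 2 ms, Tprop = 50 ms
RTT = 2 * Tprop = 2 * 50 = 100 ms
U = Ttrans / (Ttrans + RTT)
U = 2 / (2 + 100)
U = 2 / 102 = 0.019608
U% = 1.96%

1.96


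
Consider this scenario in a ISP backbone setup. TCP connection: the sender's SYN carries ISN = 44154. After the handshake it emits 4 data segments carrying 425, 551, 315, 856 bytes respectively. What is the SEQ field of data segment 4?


The SYN occupies sequence number ISN = 44154, so the first data byte is ISN + 1 = 44155.
SEQ of data segment i = (ISN + 1) + sum of payload sizes of segments 1..i-1.
Segment 1: SEQ = 44155, payload = 425 bytes
Segment 2: SEQ = 44580, payload = 551 bytes
Segment 3: SEQ = 45131, payload = 315 bytes
Segment 4: SEQ = 45446, payload = 856 bytes
SEQ of segment 4 = 44155 + 425 + 551 + 315 = 45446

45446


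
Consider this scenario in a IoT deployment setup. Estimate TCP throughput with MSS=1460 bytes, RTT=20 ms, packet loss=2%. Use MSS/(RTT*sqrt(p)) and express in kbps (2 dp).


Given: MSS = 1460 bytes, RTT = 20 ms, loss = 2%
RTT in seconds = 20 / 1000 = 0.02
Loss rate = 2% = 0.02
sqrt(loss) = sqrt(0.02) = 0.141421356237
Throughput (bytes/s) = 1460 / (0.02 * 0.141421356237) = 516187.9503
Throughput (kbps) = 516187.9503 * 8 / 1000 = 4129.503602 -> 4129.50 kbps (2 dp)

4129.50


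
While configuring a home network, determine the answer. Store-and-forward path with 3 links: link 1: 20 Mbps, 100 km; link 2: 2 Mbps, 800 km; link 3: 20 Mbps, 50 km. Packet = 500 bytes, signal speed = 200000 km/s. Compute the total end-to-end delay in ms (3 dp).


Packet = 500 bytes = 4000 bits. Store-and-forward: sum (t_trans + t_prop) per link.
Link 1: t_trans = 4000/(20*10^6) s = 0.2000 ms; t_prop = 100/200000 s = 0.5000 ms; subtotal = 0.7000 ms
Link 2: t_trans = 4000/(2*10^6) s = 2.0000 ms; t_prop = 800/200000 s = 4.0000 ms; subtotal = 6.0000 ms
Link 3: t_trans = 4000/(20*10^6) s = 0.2000 ms; t_prop = 50/200000 s = 0.2500 ms; subtotal = 0.4500 ms
End-to-end = 0.7000 + 6.0000 + 0.4500 = 7.1500 ms -> 7.150 ms (3 dp)

7.150


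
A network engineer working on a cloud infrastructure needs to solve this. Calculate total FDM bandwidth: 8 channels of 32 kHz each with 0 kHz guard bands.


Given: 8 channels, 32 kHz each, guard = 0 kHz
Channel bandwidth = 8 * 32 = 256 kHz
Guard bands = 7 gaps * 0 kHz = 0 kHz
Total = 256 + 0 = 256 kHz

256


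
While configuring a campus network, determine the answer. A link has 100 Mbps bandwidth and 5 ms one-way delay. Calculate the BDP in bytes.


Given: bandwidth = 100 Mbps, delay = 5 ms
BDP in bits = 100 * 10^6 * 5 / 1000
BDP in bits = 500000
BDP in bytes = 500000 / 8 = 62500

62500


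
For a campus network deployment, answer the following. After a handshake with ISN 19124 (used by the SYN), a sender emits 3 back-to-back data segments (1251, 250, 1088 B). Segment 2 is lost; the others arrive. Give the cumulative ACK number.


SYN uses sequence number 19124; first data byte = ISN + 1 = 19125.
Segment 1: SEQ = 19125, len = 1251 B, covers [19125, 20375]
Segment 2: SEQ = 20376, len = 250 B, covers [20376, 20625] [LOST]
Segment 3: SEQ = 20626, len = 1088 B, covers [20626, 21713]
In-order data received: bytes [19125, 20375] (segments 1..1).
Segment 2 missing -> gap begins at byte 20376; later segments buffered out of order.
Cumulative ACK = next expected in-order byte = 19125 + 1251 = 20376

20376


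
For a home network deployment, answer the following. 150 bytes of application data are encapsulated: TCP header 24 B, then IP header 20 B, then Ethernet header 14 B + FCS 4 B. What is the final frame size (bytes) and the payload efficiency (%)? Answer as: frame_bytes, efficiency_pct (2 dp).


TCP segment = 150 + 24 = 174 B
IP packet = 174 + 20 = 194 B
Ethernet frame = 194 + 14 + 4 = 212 B
Efficiency = app / frame = 150 / 212 = 0.707547 = 70.7547% -> 70.75% (2 dp)

212, 70.75


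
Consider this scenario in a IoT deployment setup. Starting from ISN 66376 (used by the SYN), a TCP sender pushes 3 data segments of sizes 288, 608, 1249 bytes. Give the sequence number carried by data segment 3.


The SYN occupies sequence number ISN = 66376, so the first data byte is ISN + 1 = 66377.
SEQ of data segment i = (ISN + 1) + sum of payload sizes of segments 1..i-1.
Segment 1: SEQ = 66377, payload = 288 bytes
Segment 2: SEQ = 66665, payload = 608 bytes
Segment 3: SEQ = 67273, payload = 1249 bytes
SEQ of segment 3 = 66377 + 288 + 608 = 67273

67273


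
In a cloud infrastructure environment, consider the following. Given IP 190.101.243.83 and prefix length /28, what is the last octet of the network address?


Given: IP = 190.101.243.83, prefix = /28
Subnet mask = 255.255.255.240
Last octet of IP: 83
Last octet of mask: 240
Network last octet = 83 AND 240 = 80

80


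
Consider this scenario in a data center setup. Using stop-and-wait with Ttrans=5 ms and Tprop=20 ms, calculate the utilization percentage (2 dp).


Given: Ttrans = 5 ms, Tprop = 20 ms
RTT = 2 * Tprop = 2 * 20 = 40 ms
U = Ttrans / (Ttrans + RTT)
U = 5 / (5 + 40)
U = 5 / 45 = 0.111111
U% = 11.11%

11.11


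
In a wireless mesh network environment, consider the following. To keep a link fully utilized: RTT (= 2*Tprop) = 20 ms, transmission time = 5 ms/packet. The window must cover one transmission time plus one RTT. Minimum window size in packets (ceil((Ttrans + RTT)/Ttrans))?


Given: Ttrans = 5 ms, RTT = 20 ms (= 2 * Tprop, Tprop = 10 ms)
Time until first ACK returns = Ttrans + RTT = 5 + 20 = 25 ms
Need W * Ttrans >= Ttrans + RTT  ->  W >= (Ttrans + RTT) / Ttrans
(Ttrans + RTT) / Ttrans = 25 / 5 = 5
W_min = ceil(5) = 5

5


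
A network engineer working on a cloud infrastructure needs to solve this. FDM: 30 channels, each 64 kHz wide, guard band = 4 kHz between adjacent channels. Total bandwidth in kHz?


Given: 30 channels, 64 kHz each, guard = 4 kHz
Channel bandwidth = 30 * 64 = 1920 kHz
Guard bands = 29 gaps * 4 kHz = 116 kHz
Total = 1920 + 116 = 2036 kHz

2036


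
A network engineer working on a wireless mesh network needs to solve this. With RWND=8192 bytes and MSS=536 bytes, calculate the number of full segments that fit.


Given: RWND = 8192 bytes, MSS = 536 bytes
Full segments = floor(RWND / MSS)
Full segments = floor(8192 / 536)
Full segments = floor(15.2836) = 15

15


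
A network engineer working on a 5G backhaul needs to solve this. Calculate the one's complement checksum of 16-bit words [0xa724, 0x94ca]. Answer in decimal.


Given words: [0xa724, 0x94ca]
Step 1: Sum all words
Raw sum = 42788 + 38090 = 80878
Step 2: Fold carry: (15342 + 1) = 15343
One's complement = ~15343 & 0xFFFF = 50192

50192


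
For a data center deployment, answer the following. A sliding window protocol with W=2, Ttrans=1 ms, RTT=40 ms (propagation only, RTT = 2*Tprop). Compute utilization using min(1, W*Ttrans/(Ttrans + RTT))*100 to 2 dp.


Given: W = 2, Ttrans = 1 ms, RTT = 40 ms (= 2 * Tprop, Tprop = 20 ms)
Cycle time = Ttrans + RTT = 1 + 40 = 41 ms (first packet sent until its ACK returns)
W * Ttrans = 2 * 1 = 2 ms of sending per cycle
W * Ttrans / (Ttrans + RTT) = 2 / 41 = 0.048780
U = min(1, 0.048780) = 0.048780
U% = 4.88%

4.88
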